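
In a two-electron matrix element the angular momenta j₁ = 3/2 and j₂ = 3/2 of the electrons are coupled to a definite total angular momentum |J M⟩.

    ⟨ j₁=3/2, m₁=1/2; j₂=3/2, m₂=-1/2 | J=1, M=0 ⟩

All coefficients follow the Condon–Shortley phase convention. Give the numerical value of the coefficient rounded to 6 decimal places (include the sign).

−√(1/20) = -0.223607

triangle: 2!×1!×1!/5! = 2/120
(j±m)!: 2!×1!×1!×2!×1!×1! = 4
prefactor² = (2J+1)×Δ×N² = 1/5
  k=0: +1/(0!×2!×1!×1!×0!×0!) = 1/2
  k=1: −1/(1!×1!×0!×0!×1!×1!) = -1
Σ = -1/2  ⇒  CG² = 1/5×(-1/2)² = 1/20
CG = −√(1/20) = -0.223607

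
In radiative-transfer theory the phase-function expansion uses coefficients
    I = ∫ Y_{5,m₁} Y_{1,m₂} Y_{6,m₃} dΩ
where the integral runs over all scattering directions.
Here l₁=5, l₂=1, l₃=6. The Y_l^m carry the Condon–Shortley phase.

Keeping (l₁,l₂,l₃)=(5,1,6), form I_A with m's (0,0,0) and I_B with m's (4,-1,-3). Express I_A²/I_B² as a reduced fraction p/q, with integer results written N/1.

12/1

Same 5,1,6: normalisation and zero-m 3j drop out of the ratio.
A: Δ: 0! 10! 2! / 13! → 1/858; sum: t=0:+1/14400 = 1/14400; 3j²(5 1 6; 0 0 0) = Δ·Π!·Σ² = 6/143  (sign +1)
B: Δ: 0! 10! 2! / 13! → 1/858; sum: t=0:+1/725760 = 1/725760; 3j²(5 1 6; 4 -1 -3) = Δ·Π!·Σ² = 1/286  (sign -1)
I_A²/I_B² = (6/143)/(1/286) = 12/1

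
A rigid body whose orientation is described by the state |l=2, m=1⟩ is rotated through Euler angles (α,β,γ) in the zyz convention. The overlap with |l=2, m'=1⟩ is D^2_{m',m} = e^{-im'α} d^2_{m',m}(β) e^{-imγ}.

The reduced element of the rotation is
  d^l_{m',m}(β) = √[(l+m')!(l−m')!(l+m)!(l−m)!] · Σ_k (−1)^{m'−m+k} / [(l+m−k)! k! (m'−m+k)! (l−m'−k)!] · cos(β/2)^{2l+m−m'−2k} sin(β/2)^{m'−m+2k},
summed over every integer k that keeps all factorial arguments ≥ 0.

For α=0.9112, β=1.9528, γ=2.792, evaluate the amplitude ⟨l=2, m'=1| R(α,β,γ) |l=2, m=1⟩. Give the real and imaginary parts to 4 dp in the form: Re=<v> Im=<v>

D^2_{1,1}(0.9112,1.9528,2.7920) = e^{-i·1·0.9112}·d^2_{1,1}(1.9528)·e^{-i·1·2.7920}. Compute d first:
Half-angle: c=0.560009, s=0.828487. N=√(6·1·6·1)=6.000000
k∈{0,1} keeps every argument non-negative
  k=0: (−1)^0·6.0000/(6)·0.5600^4·0.8285^0 = +0.098351
  k=1: (−1)^1·6.0000/(2)·0.5600^2·0.8285^2 = -0.645776
d^2_{1,1}(1.9528) = +0.098351 -0.645776 = -0.547425
D = (+0.612798-0.790240i)·(-0.547425)·(-0.939512-0.342515i) = +0.463341-0.291530i

Re=0.4633 Im=-0.2915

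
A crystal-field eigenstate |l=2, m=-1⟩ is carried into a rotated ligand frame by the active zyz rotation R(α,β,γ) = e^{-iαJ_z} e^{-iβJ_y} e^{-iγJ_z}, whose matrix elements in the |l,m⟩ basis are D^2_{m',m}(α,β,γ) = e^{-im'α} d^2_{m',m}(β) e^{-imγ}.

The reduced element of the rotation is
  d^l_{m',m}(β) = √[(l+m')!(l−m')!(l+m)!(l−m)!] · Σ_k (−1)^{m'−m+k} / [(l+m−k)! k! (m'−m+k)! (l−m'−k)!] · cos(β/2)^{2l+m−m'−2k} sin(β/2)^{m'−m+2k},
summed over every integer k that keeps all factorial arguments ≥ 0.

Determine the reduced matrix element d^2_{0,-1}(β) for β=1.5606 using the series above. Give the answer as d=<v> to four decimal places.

d=-0.0125

d^2_{0,-1}(β=1.5606) via the finite sum:
With c≡cos(β/2)=0.710703 and s≡sin(β/2)=0.703493, N=[2·2·1·6]^{1/2}=4.898979
k: max(0,(-1)−(0))=0 … min(2+(-1),2−(0))=1
  k=0: (−1)^1·4.8990/(2)·0.7107^3·0.7035^1 = -0.618584
  k=1: (−1)^2·4.8990/(2)·0.7107^1·0.7035^3 = +0.606097
d^2_{0,-1}(1.5606) = -0.618584 +0.606097 = -0.012487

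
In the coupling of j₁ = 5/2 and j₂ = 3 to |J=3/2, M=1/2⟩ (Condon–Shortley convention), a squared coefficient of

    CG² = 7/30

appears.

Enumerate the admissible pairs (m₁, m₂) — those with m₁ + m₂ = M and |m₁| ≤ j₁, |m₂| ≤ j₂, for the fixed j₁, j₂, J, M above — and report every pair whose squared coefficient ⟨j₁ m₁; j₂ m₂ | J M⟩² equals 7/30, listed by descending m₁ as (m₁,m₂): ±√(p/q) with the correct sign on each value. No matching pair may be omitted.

(3/2,-1): −√(7/30)

Admissible pairs with m₁+m₂ = M = 1/2: (-5/2,3), (-3/2,2), (-1/2,1), (1/2,0), (3/2,-1), (5/2,-2)
  (m₁,m₂)=(5/2,-2): CG² = 5/21, CG = +√(5/21)
  (m₁,m₂)=(3/2,-1): CG² = 7/30, CG = −√(7/30)   ← matches the target
  (m₁,m₂)=(1/2,0): CG² = 4/35, CG = +√(4/35)
  (m₁,m₂)=(-1/2,1): CG² = 1/105, CG = −√(1/105)
  (m₁,m₂)=(-3/2,2): CG² = 1/21, CG = −√(1/21)
  (m₁,m₂)=(-5/2,3): CG² = 5/14, CG = +√(5/14)
Pairs with CG² = 7/30: (3/2,-1): −√(7/30)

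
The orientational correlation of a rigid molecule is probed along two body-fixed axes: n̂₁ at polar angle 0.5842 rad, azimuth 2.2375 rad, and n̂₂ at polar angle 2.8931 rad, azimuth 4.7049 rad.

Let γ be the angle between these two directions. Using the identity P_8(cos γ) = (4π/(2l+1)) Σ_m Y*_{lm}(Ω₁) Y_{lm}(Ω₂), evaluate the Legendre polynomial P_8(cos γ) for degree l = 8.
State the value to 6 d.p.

Term-by-term m-sum for l=8 (normalisation 4π/17 = 0.739198):
  m=-8: (0.00257 - 0.00359j) × (0.00001 + 0.00000j) = 0.00000 - 0.00000j  (running Σ = 0.00000 - 0.00000j)
  m=-7: (-0.02667 + 0.00121j) × (-0.00001 + 0.00011j) = 0.00000 - 0.00000j  (running Σ = 0.00000 - 0.00000j)
  m=-6: (0.06534 + 0.07568j) × (-0.00109 - 0.00005j) = -0.00007 - 0.00009j  (running Σ = -0.00007 - 0.00009j)
  m=-5: (0.04911 - 0.25272j) × (0.00029 - 0.00786j) = -0.00197 - 0.00046j  (running Σ = -0.00204 - 0.00055j)
  m=-4: (-0.40031 + 0.20576j) × (0.04200 + 0.00126j) = -0.01707 + 0.00814j  (running Σ = -0.01911 + 0.00759j)
  m=-3: (0.42134 + 0.19289j) × (-0.00368 + 0.16366j) = -0.03312 + 0.06825j  (running Σ = -0.05223 + 0.07584j)
  m=-2: (-0.02080 - 0.08598j) × (-0.43637 - 0.00654j) = 0.00852 + 0.03766j  (running Σ = -0.04371 + 0.11349j)
  m=-1: (0.23870 - 0.30334j) × (0.00497 - 0.66334j) = -0.20003 - 0.15984j  (running Σ = -0.24374 - 0.04635j)
  m=0: (-0.22483 + 0.00000j) × (0.18589 + 0.00000j) = -0.04179 + 0.00000j  (running Σ = -0.28553 - 0.04635j)
  m=1: (-0.23870 - 0.30334j) × (-0.00497 - 0.66334j) = -0.20003 + 0.15984j  (running Σ = -0.48556 + 0.11349j)
  m=2: (-0.02080 + 0.08598j) × (-0.43637 + 0.00654j) = 0.00852 - 0.03766j  (running Σ = -0.47704 + 0.07584j)
  m=3: (-0.42134 + 0.19289j) × (0.00368 + 0.16366j) = -0.03312 - 0.06825j  (running Σ = -0.51016 + 0.00759j)
  m=4: (-0.40031 - 0.20576j) × (0.04200 - 0.00126j) = -0.01707 - 0.00814j  (running Σ = -0.52723 - 0.00055j)
  m=5: (-0.04911 - 0.25272j) × (-0.00029 - 0.00786j) = -0.00197 + 0.00046j  (running Σ = -0.52921 - 0.00009j)
  m=6: (0.06534 - 0.07568j) × (-0.00109 + 0.00005j) = -0.00007 + 0.00009j  (running Σ = -0.52927 - 0.00000j)
  m=7: (0.02667 + 0.00121j) × (0.00001 + 0.00011j) = 0.00000 + 0.00000j  (running Σ = -0.52927 - 0.00000j)
  m=8: (0.00257 + 0.00359j) × (0.00001 - 0.00000j) = 0.00000 + 0.00000j  (running Σ = -0.52927 + 0.00000j)
Σ over m = -0.52927 + 0.00000j; ×(4π/17) → -0.39124 + 0.00000j. Real part: -0.391238

-0.391238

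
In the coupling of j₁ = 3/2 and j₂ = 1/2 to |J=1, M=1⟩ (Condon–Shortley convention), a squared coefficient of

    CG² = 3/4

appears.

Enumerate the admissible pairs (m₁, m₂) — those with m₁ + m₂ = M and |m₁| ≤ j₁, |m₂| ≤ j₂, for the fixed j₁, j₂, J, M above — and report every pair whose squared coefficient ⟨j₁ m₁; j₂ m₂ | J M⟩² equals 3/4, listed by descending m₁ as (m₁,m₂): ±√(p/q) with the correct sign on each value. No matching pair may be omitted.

Admissible pairs with m₁+m₂ = M = 1: (1/2,1/2), (3/2,-1/2)
  (m₁,m₂)=(3/2,-1/2): CG² = 3/4, CG = +√(3/4)   ← matches the target
  (m₁,m₂)=(1/2,1/2): CG² = 1/4, CG = −√(1/4)
Pairs with CG² = 3/4: (3/2,-1/2): +√(3/4)

(3/2,-1/2): +√(3/4)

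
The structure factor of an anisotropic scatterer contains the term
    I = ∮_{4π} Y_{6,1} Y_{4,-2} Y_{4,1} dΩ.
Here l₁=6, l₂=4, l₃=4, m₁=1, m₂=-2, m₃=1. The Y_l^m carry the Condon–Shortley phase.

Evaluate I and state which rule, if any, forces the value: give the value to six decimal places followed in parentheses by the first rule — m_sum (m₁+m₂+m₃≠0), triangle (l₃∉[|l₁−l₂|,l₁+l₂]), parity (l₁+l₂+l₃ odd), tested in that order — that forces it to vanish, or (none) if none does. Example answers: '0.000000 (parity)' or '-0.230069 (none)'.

Rules hold: Σm=0, L=14 even, 2≤4≤10.
N = 13·9·9 = 1053
Δ = 6!·6!·2!/15! = 1/1261260
Racah Σ t=2..4: t=2:+1/4608 t=3:−1/1296 t=4:+1/4608 = -7/20736
⇒ 3j(6 4 4; 0 0 0)² = 20/1287, sgn -1
Racah Σ t=0..2: t=0:+1/172800 t=1:−1/5760 t=2:+1/3456 = 7/57600
⇒ 3j(6 4 4; 1 -2 1)² = 21/2860, sgn -1
4πI² = N·(3j₀)²·(3jₘ)² = 189/1573
I = +1·√(0.120153/4π) = 0.09778261
No selection rule forces the value: the integral is nonzero (none).

0.097783 (none)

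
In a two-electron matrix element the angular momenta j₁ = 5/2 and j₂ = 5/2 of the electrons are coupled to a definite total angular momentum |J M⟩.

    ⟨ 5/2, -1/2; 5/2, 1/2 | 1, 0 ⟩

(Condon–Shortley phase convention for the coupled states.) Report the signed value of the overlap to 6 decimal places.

√[3·4!1!1!/7! · 2!3!3!2!1!1!] = √(72/35)
  +(−1)^2/∏(2,2,1,1,0,0)! = 1/4  (running 1/4)
  +(−1)^3/∏(3,1,0,0,1,1)! = -1/6  (running 1/12)
⟨..|..⟩ = √(72/35)·(1/12) = +0.119523

+√(1/70) ≈ +0.119523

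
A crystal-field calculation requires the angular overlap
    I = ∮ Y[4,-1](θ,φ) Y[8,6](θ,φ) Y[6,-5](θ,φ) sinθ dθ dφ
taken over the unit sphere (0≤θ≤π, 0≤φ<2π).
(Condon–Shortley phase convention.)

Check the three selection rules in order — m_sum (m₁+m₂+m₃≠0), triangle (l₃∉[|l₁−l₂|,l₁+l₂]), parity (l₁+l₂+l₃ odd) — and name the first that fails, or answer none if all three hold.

m₁+m₂+m₃ = -1 + 6 − 5 = 0  ✓
triangle: |4−8|=4 ≤ l₃=6 ≤ 4+8=12  ✓
parity: l₁+l₂+l₃ = 18 is even  ✓

none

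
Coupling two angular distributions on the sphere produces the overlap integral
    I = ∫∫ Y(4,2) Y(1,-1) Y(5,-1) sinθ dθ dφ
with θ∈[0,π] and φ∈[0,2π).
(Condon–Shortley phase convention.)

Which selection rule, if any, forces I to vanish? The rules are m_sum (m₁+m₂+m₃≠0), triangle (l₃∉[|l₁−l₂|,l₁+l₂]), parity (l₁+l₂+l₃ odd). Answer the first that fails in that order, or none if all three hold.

m₁+m₂+m₃ = 2 − 1 − 1 = 0  ✓
triangle: |4−1|=3 ≤ l₃=5 ≤ 4+1=5  ✓
parity: l₁+l₂+l₃ = 10 is even  ✓

none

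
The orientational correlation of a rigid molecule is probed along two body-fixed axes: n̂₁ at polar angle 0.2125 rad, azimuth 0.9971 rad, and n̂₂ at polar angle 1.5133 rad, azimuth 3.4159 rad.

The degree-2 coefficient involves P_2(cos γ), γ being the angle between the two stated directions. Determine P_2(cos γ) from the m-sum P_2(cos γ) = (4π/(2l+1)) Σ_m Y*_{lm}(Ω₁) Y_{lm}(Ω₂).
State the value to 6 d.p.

Term-by-term m-sum for l=2 (normalisation 4π/5 = 2.513274):
  term(m=-2) = (0.000826, 0.006563)   from Y*(Ω₁)=(-0.007059, 0.015665), Y(Ω₂)=(0.328499, -0.200779)
  term(m=-1) = (-0.005294, -0.004669)   from Y*(Ω₁)=(0.086442, 0.133770), Y(Ω₂)=(-0.042664, 0.012006)
  term(m=+0) = (-0.183831, 0.000000)   from Y*(Ω₁)=(0.588697, -0.000000), Y(Ω₂)=(-0.312267, 0.000000)
  term(m=+1) = (-0.005294, 0.004669)   from Y*(Ω₁)=(-0.086442, 0.133770), Y(Ω₂)=(0.042664, 0.012006)
  term(m=+2) = (0.000826, -0.006563)   from Y*(Ω₁)=(-0.007059, -0.015665), Y(Ω₂)=(0.328499, 0.200779)
Σ over m = (-0.192766, 0.000000); ×(4π/5) → (-0.484474, 0.000000). Real part: -0.484474

-0.484474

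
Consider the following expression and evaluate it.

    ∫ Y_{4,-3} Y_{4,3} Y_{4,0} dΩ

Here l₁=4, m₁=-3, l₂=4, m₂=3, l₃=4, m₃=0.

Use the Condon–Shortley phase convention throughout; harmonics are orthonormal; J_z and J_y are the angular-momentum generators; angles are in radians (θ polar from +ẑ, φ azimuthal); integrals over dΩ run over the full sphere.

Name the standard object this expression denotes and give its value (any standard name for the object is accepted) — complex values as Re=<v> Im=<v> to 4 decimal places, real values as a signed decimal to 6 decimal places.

Gaunt coefficient, +0.159788

This is a Gaunt coefficient — the integral of a triple product of spherical harmonics over the sphere.
m-sum 0 ✓  L=12 even ✓  0≤4≤8 ✓
Π(2lᵢ+1) = 9×9×9 = 729
triangle coeff Δ(4,4,4) = 1/450450
Σ_t [0,4]: t=0:+1/13824 t=1:−1/216 t=2:+1/64 t=3:−1/216 t=4:+1/13824 = 5/768
(3j)²=18/1001 [(4 4 4; 0 0 0)], sign=+1
Σ_t [3,4]: t=3:−1/3456 t=4:+1/864 = 1/1152
(3j)²=7/286 [(4 4 4; -3 3 0)], sign=+1
⇒ 4πI² = 6561/20449
I = (+1)√(6561/20449/(4π)) = 0.15978796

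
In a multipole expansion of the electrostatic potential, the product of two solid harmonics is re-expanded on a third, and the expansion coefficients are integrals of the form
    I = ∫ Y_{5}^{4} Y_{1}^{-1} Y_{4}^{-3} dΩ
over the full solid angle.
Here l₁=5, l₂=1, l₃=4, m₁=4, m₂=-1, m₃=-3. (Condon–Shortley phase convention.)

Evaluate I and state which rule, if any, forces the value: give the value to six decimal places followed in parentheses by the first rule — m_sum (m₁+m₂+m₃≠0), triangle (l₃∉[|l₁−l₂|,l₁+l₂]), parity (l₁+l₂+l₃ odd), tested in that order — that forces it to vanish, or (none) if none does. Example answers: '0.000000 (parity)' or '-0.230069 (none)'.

0.294638 (none)

Rules hold: Σm=0, L=10 even, 4≤4≤6.
N = 11·3·9 = 297
Δ = 2!·8!·0!/11! = 1/495
Racah Σ t=1..1: t=1:−1/576 = -1/576
⇒ 3j(5 1 4; 0 0 0)² = 5/99, sgn -1
Racah Σ t=0..0: t=0:+1/10080 = 1/10080
⇒ 3j(5 1 4; 4 -1 -3)² = 4/55, sgn -1
4πI² = N·(3j₀)²·(3jₘ)² = 12/11
I = +1·√(1.09091/4π) = 0.29463840
No selection rule forces the value: the integral is nonzero (none).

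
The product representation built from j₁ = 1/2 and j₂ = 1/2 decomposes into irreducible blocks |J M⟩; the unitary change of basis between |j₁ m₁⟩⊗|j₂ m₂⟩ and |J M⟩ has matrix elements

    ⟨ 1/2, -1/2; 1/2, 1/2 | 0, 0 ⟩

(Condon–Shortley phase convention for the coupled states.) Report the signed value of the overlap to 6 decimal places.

-0.707107  (= −√(1/2))

triangle: 1!*0!*0!/2! = 1/2
(j±m)!: 0!*1!*1!*0!*0!*0! = 1
prefactor² = (2J+1)*Δ*N² = 1/2
  k=1: −1/(1!*0!*0!*0!*0!*0!) = -1
Σ = -1  ⇒  CG² = 1/2*(-1)² = 1/2
CG = −√(1/2) = -0.707107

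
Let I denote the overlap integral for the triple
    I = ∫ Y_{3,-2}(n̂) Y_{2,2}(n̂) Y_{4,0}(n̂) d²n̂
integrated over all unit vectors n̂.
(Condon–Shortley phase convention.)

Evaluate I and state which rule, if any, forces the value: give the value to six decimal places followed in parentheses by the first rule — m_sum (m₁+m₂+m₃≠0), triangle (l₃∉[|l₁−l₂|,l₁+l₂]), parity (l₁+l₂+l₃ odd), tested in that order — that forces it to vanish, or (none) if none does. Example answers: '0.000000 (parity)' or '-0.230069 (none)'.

Σlᵢ=9 odd — θ-integrand is odd under cosθ→−cosθ; I=0

0.000000 (parity)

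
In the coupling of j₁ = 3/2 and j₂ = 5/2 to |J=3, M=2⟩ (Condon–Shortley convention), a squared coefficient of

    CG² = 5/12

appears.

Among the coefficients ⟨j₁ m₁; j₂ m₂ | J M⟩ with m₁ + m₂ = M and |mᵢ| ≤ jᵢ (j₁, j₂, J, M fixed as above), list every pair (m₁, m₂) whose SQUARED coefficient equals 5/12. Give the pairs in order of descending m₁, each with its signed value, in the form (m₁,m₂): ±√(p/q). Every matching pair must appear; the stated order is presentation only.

(-1/2,5/2): −√(5/12)

Admissible pairs with m₁+m₂ = M = 2: (-1/2,5/2), (1/2,3/2), (3/2,1/2)
  (m₁,m₂)=(3/2,1/2): CG² = 1/2, CG = +√(1/2)
  (m₁,m₂)=(1/2,3/2): CG² = 1/12, CG = −√(1/12)
  (m₁,m₂)=(-1/2,5/2): CG² = 5/12, CG = −√(5/12)   ← matches the target
Pairs with CG² = 5/12: (-1/2,5/2): −√(5/12)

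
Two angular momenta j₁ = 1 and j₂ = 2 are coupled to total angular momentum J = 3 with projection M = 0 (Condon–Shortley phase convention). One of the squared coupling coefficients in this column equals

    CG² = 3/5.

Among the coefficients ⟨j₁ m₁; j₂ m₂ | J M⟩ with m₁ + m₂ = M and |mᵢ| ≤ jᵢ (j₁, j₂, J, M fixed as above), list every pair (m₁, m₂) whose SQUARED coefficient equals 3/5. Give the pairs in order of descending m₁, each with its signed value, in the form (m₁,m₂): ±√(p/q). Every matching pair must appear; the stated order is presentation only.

Admissible pairs with m₁+m₂ = M = 0: (-1,1), (0,0), (1,-1)
  (m₁,m₂)=(1,-1): CG² = 1/5, CG = +√(1/5)
  (m₁,m₂)=(0,0): CG² = 3/5, CG = +√(3/5)   ← matches the target
  (m₁,m₂)=(-1,1): CG² = 1/5, CG = +√(1/5)
Pairs with CG² = 3/5: (0,0): +√(3/5)

(0,0): +√(3/5)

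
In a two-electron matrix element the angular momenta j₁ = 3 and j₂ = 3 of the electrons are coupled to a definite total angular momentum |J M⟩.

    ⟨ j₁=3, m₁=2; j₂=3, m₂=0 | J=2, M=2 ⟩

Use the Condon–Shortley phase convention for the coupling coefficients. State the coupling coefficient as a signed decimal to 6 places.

-0.487950

triangle: 4!×2!×2!/9! = 96/362880
(j±m)!: 5!×1!×3!×3!×4!×0! = 103680
prefactor² = (2J+1)×Δ×N² = 960/7
  k=1: −1/(1!×3!×0!×2!×2!×0!) = -1/24
Σ = -1/24  ⇒  CG² = 960/7×(-1/24)² = 5/21
CG = −√(5/21) = -0.487950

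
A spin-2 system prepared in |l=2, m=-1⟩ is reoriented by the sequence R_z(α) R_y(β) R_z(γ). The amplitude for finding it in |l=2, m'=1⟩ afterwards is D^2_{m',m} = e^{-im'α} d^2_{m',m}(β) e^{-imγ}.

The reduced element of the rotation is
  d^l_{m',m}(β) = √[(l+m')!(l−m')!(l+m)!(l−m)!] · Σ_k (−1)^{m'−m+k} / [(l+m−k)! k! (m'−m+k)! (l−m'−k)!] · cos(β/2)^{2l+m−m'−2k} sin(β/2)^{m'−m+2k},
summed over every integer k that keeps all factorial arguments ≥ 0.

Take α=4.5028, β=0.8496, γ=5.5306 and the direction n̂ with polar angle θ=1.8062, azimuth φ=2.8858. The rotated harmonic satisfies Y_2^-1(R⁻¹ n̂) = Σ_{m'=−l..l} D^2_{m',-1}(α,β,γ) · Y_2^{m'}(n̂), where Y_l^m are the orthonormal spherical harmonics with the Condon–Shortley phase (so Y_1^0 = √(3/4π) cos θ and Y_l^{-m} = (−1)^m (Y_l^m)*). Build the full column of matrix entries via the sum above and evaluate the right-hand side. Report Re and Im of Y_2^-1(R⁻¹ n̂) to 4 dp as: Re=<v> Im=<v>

Need the full column D^2_{m',-1} for m'=−2..2 at α=4.5028, β=0.8496, γ=5.5306.
cos(β/2)=0.911121, sin(β/2)=0.412139
d^2_{-2,-1}: single k=1 term ⇒ +0.623450;  D = -0.242228+0.574470i
d^2_{-1,-1}: k∈[0..1] ⇒ +0.689135 -0.423019 = +0.266116;  D = -0.218332-0.152149i
d^2_{0,-1}: k∈[0..1] ⇒ -0.763567 +0.156236 = -0.607331;  D = -0.443306+0.415128i
d^2_{1,-1}: k∈[0..1] ⇒ +0.423019 -0.028852 = +0.394167;  D = +0.203668+0.337472i
d^2_{2,-1}: single k=0 term ⇒ -0.127566;  D = +0.120542-0.041748i
Y_2^{m'}(θ=1.8062,φ=2.8858) and Σ D·Y over m':
  (-0.2422+0.5745i)·(+0.3185+0.1788i)  (-0.2183-0.1521i)·(+0.1695+0.0443i)  (-0.4433+0.4151i)·(-0.2639+0.0000i)  (+0.2037+0.3375i)·(-0.1695+0.0443i)  (+0.1205-0.0417i)·(+0.3185-0.1788i)
Y_2^-1(R⁻¹ n̂) = -0.111701-0.088408i

Re=-0.1117 Im=-0.0884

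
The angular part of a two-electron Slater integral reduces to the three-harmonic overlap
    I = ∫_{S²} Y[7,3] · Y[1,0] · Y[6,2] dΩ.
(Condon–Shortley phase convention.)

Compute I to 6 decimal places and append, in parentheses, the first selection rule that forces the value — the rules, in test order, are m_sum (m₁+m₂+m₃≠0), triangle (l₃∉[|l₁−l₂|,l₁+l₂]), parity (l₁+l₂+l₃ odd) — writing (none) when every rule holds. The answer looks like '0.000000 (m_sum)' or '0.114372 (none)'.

0.000000 (m_sum)

m-sum = 3 + 0 + 2 = 5 ≠ 0 ⇒ I = 0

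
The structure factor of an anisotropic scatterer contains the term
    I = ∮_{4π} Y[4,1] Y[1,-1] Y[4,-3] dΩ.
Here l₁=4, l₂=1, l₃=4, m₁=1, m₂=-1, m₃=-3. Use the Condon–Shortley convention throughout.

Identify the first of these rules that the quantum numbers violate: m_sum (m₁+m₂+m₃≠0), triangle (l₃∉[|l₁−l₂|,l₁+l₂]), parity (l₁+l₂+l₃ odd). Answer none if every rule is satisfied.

m_sum

azimuthal sum: 1 − 1 − 3 = -3  ✗
3 ≤ 4 ≤ 5 (triangle on l)
L = 4 + 1 + 4 = 9 (odd)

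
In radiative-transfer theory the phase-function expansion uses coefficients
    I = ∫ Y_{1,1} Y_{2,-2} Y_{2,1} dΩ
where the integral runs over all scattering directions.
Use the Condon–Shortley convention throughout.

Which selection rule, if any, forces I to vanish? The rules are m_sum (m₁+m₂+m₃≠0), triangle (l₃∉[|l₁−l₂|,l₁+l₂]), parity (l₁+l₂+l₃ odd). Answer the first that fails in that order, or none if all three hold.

Σmᵢ = 0  ✓
l₃∈[|l₁−l₂|,l₁+l₂]=[1,3], have l₃=2  ✓
Σlᵢ = 5 ⇒ odd  ✗

parity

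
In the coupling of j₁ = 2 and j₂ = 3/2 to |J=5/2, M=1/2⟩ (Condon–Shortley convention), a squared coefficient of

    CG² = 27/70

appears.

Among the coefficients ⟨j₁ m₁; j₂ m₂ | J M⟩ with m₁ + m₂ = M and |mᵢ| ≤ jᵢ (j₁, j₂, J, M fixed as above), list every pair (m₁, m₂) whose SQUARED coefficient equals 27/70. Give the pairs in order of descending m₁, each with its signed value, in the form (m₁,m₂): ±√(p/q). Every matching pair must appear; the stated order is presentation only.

(-1,3/2): −√(27/70)

Admissible pairs with m₁+m₂ = M = 1/2: (-1,3/2), (0,1/2), (1,-1/2), (2,-3/2)
  (m₁,m₂)=(2,-3/2): CG² = 6/35, CG = +√(6/35)
  (m₁,m₂)=(1,-1/2): CG² = 5/14, CG = +√(5/14)
  (m₁,m₂)=(0,1/2): CG² = 3/35, CG = −√(3/35)
  (m₁,m₂)=(-1,3/2): CG² = 27/70, CG = −√(27/70)   ← matches the target
Pairs with CG² = 27/70: (-1,3/2): −√(27/70)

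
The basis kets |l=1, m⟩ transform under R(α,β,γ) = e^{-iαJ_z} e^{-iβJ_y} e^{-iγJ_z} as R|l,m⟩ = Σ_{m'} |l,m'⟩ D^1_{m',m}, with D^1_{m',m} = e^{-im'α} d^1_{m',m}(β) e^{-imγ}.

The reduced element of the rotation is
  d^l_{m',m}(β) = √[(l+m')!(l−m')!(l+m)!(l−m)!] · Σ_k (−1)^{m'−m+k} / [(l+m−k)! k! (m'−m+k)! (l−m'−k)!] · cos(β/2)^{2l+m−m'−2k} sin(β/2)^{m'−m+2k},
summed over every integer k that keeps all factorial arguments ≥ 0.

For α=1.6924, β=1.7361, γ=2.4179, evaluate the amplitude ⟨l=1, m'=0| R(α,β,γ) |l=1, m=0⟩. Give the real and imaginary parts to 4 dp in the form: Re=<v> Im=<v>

D^1_{0,0}(1.6924,1.7361,2.4179) = e^{-i·0·1.6924}·d^1_{0,0}(1.7361)·e^{-i·0·2.4179}. Compute d first:
With c≡cos(β/2)=0.646316 and s≡sin(β/2)=0.763070, N=[1·1·1·1]^{1/2}=1.000000
k∈{0,1} keeps every argument non-negative
  k=0: (−1)^0·1.0000/(1)·0.6463^2·0.7631^0 = +0.417724
  k=1: (−1)^1·1.0000/(1)·0.6463^0·0.7631^2 = -0.582276
d^1_{0,0}(1.7361) = +0.417724 -0.582276 = -0.164552
Attach z-rotation phases: D = e^{-i(0)(1.6924)}·(-0.164552)·e^{-i(0)(2.4179)} = -0.164552+0.000000i

Re=-0.1646 Im=0.0000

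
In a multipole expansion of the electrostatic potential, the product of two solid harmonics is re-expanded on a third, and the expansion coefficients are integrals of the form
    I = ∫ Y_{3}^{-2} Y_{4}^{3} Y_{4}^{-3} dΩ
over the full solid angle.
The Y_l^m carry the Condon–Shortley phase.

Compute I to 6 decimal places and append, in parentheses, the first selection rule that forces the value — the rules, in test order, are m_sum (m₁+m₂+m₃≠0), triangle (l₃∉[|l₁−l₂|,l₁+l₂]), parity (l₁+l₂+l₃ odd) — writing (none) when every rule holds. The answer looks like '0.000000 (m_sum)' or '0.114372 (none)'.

-2 + 3 − 3 = -2 ≠ 0: azimuthal integral kills it; I = 0

0.000000 (m_sum)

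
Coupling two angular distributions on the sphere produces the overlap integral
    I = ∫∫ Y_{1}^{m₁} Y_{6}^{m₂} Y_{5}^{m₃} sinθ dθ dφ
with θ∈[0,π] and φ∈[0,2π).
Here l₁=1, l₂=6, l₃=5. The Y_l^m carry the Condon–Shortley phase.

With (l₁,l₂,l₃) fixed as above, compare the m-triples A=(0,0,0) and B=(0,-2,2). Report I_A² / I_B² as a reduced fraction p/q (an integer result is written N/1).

Same 1,6,5: normalisation and zero-m 3j drop out of the ratio.
A: Δ: 2! 0! 10! / 13! → 1/858; sum: t=1:−1/14400 = -1/14400; 3j²(1 6 5; 0 0 0) = Δ·Π!·Σ² = 6/143  (sign +1)
B: Δ: 2! 0! 10! / 13! → 1/858; sum: t=1:−1/30240 = -1/30240; 3j²(1 6 5; 0 -2 2) = Δ·Π!·Σ² = 16/429  (sign +1)
I_A²/I_B² = (6/143)/(16/429) = 9/8

9/8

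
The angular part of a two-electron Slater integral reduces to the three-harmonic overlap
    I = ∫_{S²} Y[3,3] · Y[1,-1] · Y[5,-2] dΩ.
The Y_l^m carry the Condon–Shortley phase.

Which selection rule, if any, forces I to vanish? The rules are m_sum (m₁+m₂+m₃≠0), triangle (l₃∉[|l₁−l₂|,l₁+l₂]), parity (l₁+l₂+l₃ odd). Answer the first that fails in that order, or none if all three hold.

triangle

Σmᵢ = 0  ✓
l₃∈[|l₁−l₂|,l₁+l₂]=[2,4] required, l₃=5 fails  ✗
Σlᵢ = 9 ⇒ odd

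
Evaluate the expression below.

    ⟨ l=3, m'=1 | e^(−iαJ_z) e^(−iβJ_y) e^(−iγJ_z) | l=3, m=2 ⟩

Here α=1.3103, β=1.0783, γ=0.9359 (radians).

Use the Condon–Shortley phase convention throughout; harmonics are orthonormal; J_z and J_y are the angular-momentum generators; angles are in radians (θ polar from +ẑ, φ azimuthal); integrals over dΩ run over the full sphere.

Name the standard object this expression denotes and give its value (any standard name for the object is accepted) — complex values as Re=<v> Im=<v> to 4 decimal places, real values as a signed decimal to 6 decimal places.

This is a Wigner D-matrix element — the rotation-matrix element ⟨l m'| R(α,β,γ) |l m⟩ in the angular-momentum basis.
First d^3_{1,2}(β=1.0783), then the phase factors e^{-i(1)α} and e^{-i(2)γ}:
Half-angle: c=0.858145, s=0.513407. N=√(24·2·120·1)=75.894664
The bounds max(0,m−m')=1 and min(l+m,l−m')=2 give 2 terms
  k=1: (−1)^0·75.8947/(24)·0.8581^5·0.5134^1 = +0.755555
  k=2: (−1)^1·75.8947/(12)·0.8581^3·0.5134^3 = -0.540876
d^3_{1,2}(1.0783) = +0.755555 -0.540876 = +0.214679
Phases: e^{-i·(1)·1.3103}=+0.257560-0.966262i, e^{-i·(2)·0.9359}=-0.296479-0.955039i ⇒ D=-0.214503+0.008694i

Wigner D-matrix element, Re=-0.2145 Im=0.0087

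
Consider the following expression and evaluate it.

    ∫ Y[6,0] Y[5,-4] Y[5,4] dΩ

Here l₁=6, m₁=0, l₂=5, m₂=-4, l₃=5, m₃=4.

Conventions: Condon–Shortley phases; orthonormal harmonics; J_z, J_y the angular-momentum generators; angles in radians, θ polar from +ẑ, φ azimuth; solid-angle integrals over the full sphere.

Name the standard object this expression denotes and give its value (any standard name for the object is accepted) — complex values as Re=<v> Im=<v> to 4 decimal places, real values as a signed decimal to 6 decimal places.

This is a Gaunt coefficient — the integral of a triple product of spherical harmonics over the sphere.
Rules hold: Σm=0, L=16 even, 1≤5≤11.
N = 13·11·11 = 1573
Δ = 6!·6!·4!/17! = 1/28588560
Racah Σ t=1..5: t=1:−1/345600 t=2:+1/13824 t=3:−1/5184 t=4:+1/13824 t=5:−1/345600 = -7/129600
⇒ 3j(6 5 5; 0 0 0)² = 80/7293, sgn +1
Racah Σ t=0..1: t=0:+1/3110400 t=1:−1/345600 = -1/388800
⇒ 3j(6 5 5; 0 -4 4)² = 192/12155, sgn +1
4πI² = N·(3j₀)²·(3jₘ)² = 1024/3757
I = +1·√(0.272558/4π) = 0.14727345

Gaunt coefficient, +0.147273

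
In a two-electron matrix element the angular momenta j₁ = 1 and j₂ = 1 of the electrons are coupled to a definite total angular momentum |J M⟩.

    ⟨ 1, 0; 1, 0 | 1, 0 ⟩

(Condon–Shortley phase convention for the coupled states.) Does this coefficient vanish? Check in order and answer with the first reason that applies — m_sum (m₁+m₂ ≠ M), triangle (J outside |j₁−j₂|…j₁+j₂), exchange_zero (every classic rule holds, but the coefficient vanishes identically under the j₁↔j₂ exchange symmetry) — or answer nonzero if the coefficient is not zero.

m-sum: m₁+m₂ = 0+0 = 0, M = 0  ✓
triangle: |j₁−j₂| = 0 ≤ J = 1 ≤ j₁+j₂ = 2  ✓
exchange: j₁=j₂ and m₁=m₂, and (−1)^(j₁+j₂−J) = (−1)^1 = −1 forces ⟨j₁m₁;j₂m₂|JM⟩ = −⟨j₂m₂;j₁m₁|JM⟩ = −⟨j₁m₁;j₂m₂|JM⟩ ⇒ the coefficient vanishes identically
Racah sum check: Σ_k collapses to 0 ⇒ CG = 0

exchange_zero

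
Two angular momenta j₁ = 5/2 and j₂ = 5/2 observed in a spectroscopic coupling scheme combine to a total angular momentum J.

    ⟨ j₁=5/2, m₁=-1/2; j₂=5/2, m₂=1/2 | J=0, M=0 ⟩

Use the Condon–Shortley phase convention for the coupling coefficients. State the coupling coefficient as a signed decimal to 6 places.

−√(1/6) ≈ -0.408248

√[1·5!0!0!/6! · 2!3!3!2!0!0!] = √(24)
  +(−1)^3/∏(3,2,0,0,0,0)! = -1/12  (running -1/12)
⟨..|..⟩ = √(24)·(-1/12) = -0.408248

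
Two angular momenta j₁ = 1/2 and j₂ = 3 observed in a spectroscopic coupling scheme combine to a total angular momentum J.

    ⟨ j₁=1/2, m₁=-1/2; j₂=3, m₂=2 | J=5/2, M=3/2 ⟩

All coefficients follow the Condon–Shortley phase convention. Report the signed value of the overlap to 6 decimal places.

−√(5/7) = -0.845154

√[6·1!0!5!/7! · 0!1!5!1!4!1!] = √(2880/7)
  +(−1)^1/∏(1,0,0,4,0,1)! = -1/24  (running -1/24)
⟨..|..⟩ = √(2880/7)·(-1/24) = -0.845154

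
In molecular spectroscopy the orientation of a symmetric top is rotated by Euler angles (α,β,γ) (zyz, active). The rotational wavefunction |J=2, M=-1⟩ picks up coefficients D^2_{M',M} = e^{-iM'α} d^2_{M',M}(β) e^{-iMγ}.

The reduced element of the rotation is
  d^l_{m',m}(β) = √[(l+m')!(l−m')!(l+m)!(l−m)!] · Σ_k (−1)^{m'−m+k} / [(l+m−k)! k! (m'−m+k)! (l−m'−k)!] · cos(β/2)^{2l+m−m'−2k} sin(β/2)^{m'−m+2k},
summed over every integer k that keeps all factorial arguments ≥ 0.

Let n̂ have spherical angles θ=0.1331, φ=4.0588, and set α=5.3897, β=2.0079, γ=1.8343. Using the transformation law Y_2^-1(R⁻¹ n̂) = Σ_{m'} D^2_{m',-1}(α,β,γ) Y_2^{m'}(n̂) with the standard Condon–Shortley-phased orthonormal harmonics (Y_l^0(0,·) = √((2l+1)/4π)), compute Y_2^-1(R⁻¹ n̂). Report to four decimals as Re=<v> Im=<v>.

Need the full column D^2_{m',-1} for m'=−2..2 at α=5.3897, β=2.0079, γ=1.8343.
cos(β/2)=0.536974, sin(β/2)=0.843599
d^2_{-2,-1}: single k=1 term ⇒ +0.261232;  D = +0.260939+0.012359i
d^2_{-1,-1}: k∈[0..1] ⇒ +0.083141 -0.615602 = -0.532461;  D = -0.313689-0.430249i
d^2_{0,-1}: k∈[0..1] ⇒ -0.319943 +0.789654 = +0.469711;  D = -0.122343+0.453498i
d^2_{1,-1}: k∈[0..1] ⇒ +0.615602 -0.506458 = +0.109144;  D = -0.099932+0.043887i
d^2_{2,-1}: single k=0 term ⇒ -0.644750;  D = +0.571985+0.297548i
Y_2^{m'}(θ=0.1331,φ=4.0588) and Σ D·Y over m':
  (+0.2609+0.0124i)·(-0.0018-0.0066i)  (-0.3137-0.4302i)·(-0.0618+0.0807i)  (-0.1223+0.4535i)·(+0.6141+0.0000i)  (-0.0999+0.0439i)·(+0.0618+0.0807i)  (+0.5720+0.2975i)·(-0.0018+0.0066i)
Y_2^-1(R⁻¹ n̂) = -0.034106+0.275923i

Re=-0.0341 Im=0.2759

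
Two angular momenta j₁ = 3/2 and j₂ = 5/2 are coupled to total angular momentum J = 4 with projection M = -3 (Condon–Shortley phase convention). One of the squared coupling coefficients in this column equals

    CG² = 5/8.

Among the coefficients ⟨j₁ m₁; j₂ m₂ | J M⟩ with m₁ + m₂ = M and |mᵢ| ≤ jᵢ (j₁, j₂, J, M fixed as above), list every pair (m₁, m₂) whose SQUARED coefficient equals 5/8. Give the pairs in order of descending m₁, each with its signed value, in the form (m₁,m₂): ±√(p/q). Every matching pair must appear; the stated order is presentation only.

Admissible pairs with m₁+m₂ = M = -3: (-3/2,-3/2), (-1/2,-5/2)
  (m₁,m₂)=(-1/2,-5/2): CG² = 3/8, CG = +√(3/8)
  (m₁,m₂)=(-3/2,-3/2): CG² = 5/8, CG = +√(5/8)   ← matches the target
Pairs with CG² = 5/8: (-3/2,-3/2): +√(5/8)

(-3/2,-3/2): +√(5/8)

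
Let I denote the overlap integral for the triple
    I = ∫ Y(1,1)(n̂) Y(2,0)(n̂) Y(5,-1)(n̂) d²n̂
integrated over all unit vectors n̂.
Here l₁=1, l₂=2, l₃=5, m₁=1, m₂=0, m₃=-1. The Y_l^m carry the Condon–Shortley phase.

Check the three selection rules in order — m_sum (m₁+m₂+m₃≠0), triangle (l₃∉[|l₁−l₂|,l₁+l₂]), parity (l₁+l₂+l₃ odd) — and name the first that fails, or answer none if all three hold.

triangle

m₁+m₂+m₃ = 1 + 0 − 1 = 0  ✓
triangle: need |l₁−l₂| ≤ l₃ ≤ l₁+l₂ = [1,3]; l₃=5 is outside  ✗
parity: l₁+l₂+l₃ = 8 is even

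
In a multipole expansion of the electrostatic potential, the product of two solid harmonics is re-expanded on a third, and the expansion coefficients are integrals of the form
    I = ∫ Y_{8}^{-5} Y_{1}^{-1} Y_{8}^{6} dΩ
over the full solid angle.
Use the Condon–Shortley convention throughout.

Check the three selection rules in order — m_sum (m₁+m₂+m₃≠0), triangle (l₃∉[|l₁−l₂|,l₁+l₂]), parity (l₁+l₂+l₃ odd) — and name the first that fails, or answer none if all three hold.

Σmᵢ = 0  ✓
l₃∈[|l₁−l₂|,l₁+l₂]=[7,9], have l₃=8  ✓
Σlᵢ = 17 ⇒ odd  ✗

parity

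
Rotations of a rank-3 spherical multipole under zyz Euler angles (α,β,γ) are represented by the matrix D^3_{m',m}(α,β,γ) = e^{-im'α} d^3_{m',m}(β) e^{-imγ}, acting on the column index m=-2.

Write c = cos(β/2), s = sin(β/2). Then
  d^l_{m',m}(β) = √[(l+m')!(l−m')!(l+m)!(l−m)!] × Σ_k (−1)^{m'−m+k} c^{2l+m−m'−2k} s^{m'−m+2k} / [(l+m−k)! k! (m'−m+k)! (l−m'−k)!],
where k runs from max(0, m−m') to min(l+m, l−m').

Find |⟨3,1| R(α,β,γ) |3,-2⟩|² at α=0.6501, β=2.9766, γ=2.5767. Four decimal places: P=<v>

D^3_{1,-2}(0.6501,2.9766,2.5767) = e^{-i·1·0.6501}·d^3_{1,-2}(2.9766)·e^{-i·-2·2.5767}. Compute d first:
With c≡cos(β/2)=0.082403 and s≡sin(β/2)=0.996599, N=[24·2·1·120]^{1/2}=75.894664
Admissible k: 0..1 (factorial args all ≥0)
  k=0: (−1)^3·75.8947/(12)·0.0824^3·0.9966^3 = -0.003503
  k=1: (−1)^4·75.8947/(24)·0.0824^1·0.9966^5 = +0.256179
d^3_{1,-2}(2.9766) = -0.003503 +0.256179 = +0.252677
|D^3_{1,-2}|² = |d^3_{1,-2}(β)|² = (+0.252677)² = 0.063846 (the z-rotation phases have unit modulus)

P=0.0638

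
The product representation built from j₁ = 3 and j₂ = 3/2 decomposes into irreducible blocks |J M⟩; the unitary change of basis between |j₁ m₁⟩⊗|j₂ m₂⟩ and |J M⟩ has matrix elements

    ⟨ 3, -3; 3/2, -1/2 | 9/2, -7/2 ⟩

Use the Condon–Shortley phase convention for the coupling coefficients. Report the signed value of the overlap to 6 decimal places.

j₁+j₂−J=0  J+j₁−j₂=6  J−j₁+j₂=3  j₁+j₂+J+1=10
(j₁±m₁, j₂±m₂, J±M) = (0,6,1,2,1,8)
P² = 691200
sum k=0..0:
  [0] +1/1440 = 1/1440
S = 1/1440
C² = P²·S² = 1/3 ; C = +0.577350

+√(1/3) = +0.577350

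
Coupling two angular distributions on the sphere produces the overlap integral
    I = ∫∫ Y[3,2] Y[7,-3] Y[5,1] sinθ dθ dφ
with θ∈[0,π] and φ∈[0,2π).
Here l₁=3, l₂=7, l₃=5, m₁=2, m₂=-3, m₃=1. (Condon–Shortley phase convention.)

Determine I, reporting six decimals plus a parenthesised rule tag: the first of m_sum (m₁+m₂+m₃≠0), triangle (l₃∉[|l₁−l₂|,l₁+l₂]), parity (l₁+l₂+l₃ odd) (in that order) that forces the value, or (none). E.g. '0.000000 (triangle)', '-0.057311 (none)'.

0.000000 (parity)

L=15 odd ⇒ parity kills the (l;000) factor ⇒ I = 0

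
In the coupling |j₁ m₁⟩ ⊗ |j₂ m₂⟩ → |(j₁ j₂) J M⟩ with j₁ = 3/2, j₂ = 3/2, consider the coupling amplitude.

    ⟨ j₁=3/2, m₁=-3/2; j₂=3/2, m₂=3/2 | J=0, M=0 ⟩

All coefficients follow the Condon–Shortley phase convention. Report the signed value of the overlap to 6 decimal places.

√[1·3!0!0!/4! · 0!3!3!0!0!0!] = √(9)
  +(−1)^3/∏(3,0,0,0,0,0)! = -1/6  (running -1/6)
⟨..|..⟩ = √(9)·(-1/6) = -0.500000

-0.500000  (= −√(1/4))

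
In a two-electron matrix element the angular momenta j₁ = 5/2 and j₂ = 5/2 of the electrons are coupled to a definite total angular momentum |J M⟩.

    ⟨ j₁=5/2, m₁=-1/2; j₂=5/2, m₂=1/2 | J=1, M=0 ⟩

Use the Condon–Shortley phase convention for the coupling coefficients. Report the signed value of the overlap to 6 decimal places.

+√(1/70) ≈ +0.119523

j₁+j₂−J=4  J+j₁−j₂=1  J−j₁+j₂=1  j₁+j₂+J+1=7
(j₁±m₁, j₂±m₂, J±M) = (2,3,3,2,1,1)
P² = 72/35
sum k=2..3:
  [2] +1/4 = 1/4
  [3] −1/6 = -1/6
S = 1/12
C² = P²·S² = 1/70 ; C = +0.119523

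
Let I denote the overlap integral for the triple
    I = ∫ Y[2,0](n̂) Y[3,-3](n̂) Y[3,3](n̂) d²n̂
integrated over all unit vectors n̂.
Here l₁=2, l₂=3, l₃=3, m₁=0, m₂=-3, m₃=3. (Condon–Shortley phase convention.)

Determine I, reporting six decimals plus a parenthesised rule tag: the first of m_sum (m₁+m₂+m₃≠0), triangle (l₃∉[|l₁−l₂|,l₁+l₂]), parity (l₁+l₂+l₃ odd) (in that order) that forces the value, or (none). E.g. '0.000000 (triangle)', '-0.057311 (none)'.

Checks pass: Σm=0; 8 even; l₃=3∈[1,5].
(2·2+1)(2·3+1)(2·3+1) = 245
Δ: 2! 2! 4! / 9! → 1/3780
sum: t=0:+1/24 t=1:−1/4 t=2:+1/24 = -1/6
3j²(2 3 3; 0 0 0) = Δ·Π!·Σ² = 4/105  (sign +1)
sum: t=0:+1/96 = 1/96
3j²(2 3 3; 0 -3 3) = Δ·Π!·Σ² = 5/84  (sign +1)
combine: 4πI² = 245·4/105·5/84 = 5/9
take √, sign +1: I = 0.21026104
No selection rule forces the value: the integral is nonzero (none).

0.210261 (none)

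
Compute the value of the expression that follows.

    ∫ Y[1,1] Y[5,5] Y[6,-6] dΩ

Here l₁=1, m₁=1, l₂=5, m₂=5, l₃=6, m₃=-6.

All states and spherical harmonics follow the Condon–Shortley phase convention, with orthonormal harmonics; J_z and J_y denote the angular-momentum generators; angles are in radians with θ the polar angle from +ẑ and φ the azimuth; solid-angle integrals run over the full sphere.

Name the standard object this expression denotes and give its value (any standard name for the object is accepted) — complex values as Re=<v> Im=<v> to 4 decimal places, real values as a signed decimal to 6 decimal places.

Gaunt coefficient, +0.331940

This is a Gaunt coefficient — the integral of a triple product of spherical harmonics over the sphere.
Checks pass: Σm=0; 12 even; l₃=6∈[4,6].
(2·1+1)(2·5+1)(2·6+1) = 429
Δ: 0! 2! 10! / 13! → 1/858
sum: t=0:+1/14400 = 1/14400
3j²(1 5 6; 0 0 0) = Δ·Π!·Σ² = 6/143  (sign +1)
sum: t=0:+1/7257600 = 1/7257600
3j²(1 5 6; 1 5 -6) = Δ·Π!·Σ² = 1/13  (sign +1)
combine: 4πI² = 429·6/143·1/13 = 18/13
take √, sign +1: I = 0.33194004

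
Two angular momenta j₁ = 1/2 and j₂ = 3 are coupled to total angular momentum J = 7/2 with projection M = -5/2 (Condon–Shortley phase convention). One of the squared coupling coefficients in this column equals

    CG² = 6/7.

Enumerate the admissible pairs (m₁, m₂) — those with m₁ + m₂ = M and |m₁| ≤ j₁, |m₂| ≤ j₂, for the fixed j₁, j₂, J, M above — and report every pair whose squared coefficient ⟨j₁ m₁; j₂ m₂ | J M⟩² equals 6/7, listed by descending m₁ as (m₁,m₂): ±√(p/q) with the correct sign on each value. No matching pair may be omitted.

Admissible pairs with m₁+m₂ = M = -5/2: (-1/2,-2), (1/2,-3)
  (m₁,m₂)=(1/2,-3): CG² = 1/7, CG = +√(1/7)
  (m₁,m₂)=(-1/2,-2): CG² = 6/7, CG = +√(6/7)   ← matches the target
Pairs with CG² = 6/7: (-1/2,-2): +√(6/7)

(-1/2,-2): +√(6/7)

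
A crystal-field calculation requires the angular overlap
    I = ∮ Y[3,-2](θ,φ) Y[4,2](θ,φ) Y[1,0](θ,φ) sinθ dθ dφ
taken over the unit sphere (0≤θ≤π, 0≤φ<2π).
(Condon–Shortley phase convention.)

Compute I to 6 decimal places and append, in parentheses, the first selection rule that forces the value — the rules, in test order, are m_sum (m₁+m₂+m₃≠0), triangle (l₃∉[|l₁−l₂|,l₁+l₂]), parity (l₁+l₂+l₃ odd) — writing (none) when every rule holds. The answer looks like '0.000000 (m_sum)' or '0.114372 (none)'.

Rules hold: Σm=0, L=8 even, 1≤1≤7.
N = 7·9·3 = 189
Δ = 6!·0!·2!/9! = 1/252
Racah Σ t=3..3: t=3:−1/36 = -1/36
⇒ 3j(3 4 1; 0 0 0)² = 4/63, sgn +1
Racah Σ t=5..5: t=5:−1/120 = -1/120
⇒ 3j(3 4 1; -2 2 0)² = 1/21, sgn +1
4πI² = N·(3j₀)²·(3jₘ)² = 4/7
I = +1·√(0.571429/4π) = 0.21324362
No selection rule forces the value: the integral is nonzero (none).

0.213244 (none)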